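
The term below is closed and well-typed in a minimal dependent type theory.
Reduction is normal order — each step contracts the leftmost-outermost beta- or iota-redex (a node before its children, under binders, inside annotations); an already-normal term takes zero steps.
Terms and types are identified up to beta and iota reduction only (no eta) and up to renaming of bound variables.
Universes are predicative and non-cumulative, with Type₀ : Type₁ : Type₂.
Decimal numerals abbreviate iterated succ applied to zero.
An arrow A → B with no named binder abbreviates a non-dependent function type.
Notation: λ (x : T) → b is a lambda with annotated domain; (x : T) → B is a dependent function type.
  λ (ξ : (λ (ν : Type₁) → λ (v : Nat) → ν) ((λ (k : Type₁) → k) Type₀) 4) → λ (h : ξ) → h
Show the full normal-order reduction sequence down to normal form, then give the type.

normal-order reduction:
  λ (ξ : (λ (ν : Type₁) → λ (v : Nat) → ν) ((λ (k : Type₁) → k) Type₀) 4) → λ (h : ξ) → h
  ~> λ (ξ : (λ (ν : Nat) → (λ (v : Type₁) → v) Type₀) 4) → λ (k : ξ) → k
  ~> λ (ξ : (λ (ν : Type₁) → ν) Type₀) → λ (v : ξ) → v
  ~> λ (ξ : Type₀) → λ (ν : ξ) → ν
inferred type:
  (ξ : Type₀) → ξ → ξ


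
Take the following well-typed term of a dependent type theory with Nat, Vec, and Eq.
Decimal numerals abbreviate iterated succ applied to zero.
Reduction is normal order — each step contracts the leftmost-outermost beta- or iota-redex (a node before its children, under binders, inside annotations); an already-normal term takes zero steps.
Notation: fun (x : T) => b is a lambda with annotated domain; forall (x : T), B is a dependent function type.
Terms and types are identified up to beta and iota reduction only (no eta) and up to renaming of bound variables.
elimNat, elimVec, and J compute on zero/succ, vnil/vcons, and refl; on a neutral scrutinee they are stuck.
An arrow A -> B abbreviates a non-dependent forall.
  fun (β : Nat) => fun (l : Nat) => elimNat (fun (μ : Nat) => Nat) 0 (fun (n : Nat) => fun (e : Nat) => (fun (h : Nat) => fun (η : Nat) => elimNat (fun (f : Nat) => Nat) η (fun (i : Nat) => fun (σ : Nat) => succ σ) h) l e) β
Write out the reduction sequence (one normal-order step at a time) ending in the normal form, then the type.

normal-order reduction:
  fun (β : Nat) => fun (l : Nat) => elimNat (fun (μ : Nat) => Nat) 0 (fun (n : Nat) => fun (e : Nat) => (fun (h : Nat) => fun (η : Nat) => elimNat (fun (f : Nat) => Nat) η (fun (i : Nat) => fun (σ : Nat) => succ σ) h) l e) β
  ~> fun (β : Nat) => fun (l : Nat) => elimNat (fun (μ : Nat) => Nat) 0 (fun (n : Nat) => fun (e : Nat) => (fun (h : Nat) => elimNat (fun (η : Nat) => Nat) h (fun (f : Nat) => fun (i : Nat) => succ i) l) e) β
  ~> fun (β : Nat) => fun (l : Nat) => elimNat (fun (μ : Nat) => Nat) 0 (fun (n : Nat) => fun (e : Nat) => elimNat (fun (h : Nat) => Nat) e (fun (η : Nat) => fun (f : Nat) => succ f) l) β
type:
  Nat -> Nat -> Nat


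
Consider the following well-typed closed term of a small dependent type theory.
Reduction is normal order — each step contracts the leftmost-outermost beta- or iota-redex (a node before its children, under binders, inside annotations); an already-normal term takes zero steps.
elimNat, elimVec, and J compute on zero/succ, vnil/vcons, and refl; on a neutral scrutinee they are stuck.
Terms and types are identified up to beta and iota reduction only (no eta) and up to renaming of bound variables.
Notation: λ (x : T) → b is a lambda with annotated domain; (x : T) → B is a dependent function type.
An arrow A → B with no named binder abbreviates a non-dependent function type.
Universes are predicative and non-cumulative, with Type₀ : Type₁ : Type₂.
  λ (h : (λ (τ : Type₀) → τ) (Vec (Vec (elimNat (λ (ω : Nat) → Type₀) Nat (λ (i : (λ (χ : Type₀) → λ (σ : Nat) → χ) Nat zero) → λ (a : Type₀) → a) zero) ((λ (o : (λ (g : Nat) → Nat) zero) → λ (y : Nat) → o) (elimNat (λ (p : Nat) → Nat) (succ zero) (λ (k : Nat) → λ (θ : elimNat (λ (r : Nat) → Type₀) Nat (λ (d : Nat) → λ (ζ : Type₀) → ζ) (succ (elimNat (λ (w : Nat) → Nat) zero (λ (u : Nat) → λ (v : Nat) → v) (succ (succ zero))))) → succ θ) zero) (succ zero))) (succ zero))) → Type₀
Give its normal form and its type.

reduced normal form:
  λ (h : Vec (Vec Nat (succ zero)) (succ zero)) → Type₀
inferred type:
  Vec (Vec Nat (succ zero)) (succ zero) → Type₁
observation: reduction starts at a beta-redex, and 5 normal-order steps reach the normal form.


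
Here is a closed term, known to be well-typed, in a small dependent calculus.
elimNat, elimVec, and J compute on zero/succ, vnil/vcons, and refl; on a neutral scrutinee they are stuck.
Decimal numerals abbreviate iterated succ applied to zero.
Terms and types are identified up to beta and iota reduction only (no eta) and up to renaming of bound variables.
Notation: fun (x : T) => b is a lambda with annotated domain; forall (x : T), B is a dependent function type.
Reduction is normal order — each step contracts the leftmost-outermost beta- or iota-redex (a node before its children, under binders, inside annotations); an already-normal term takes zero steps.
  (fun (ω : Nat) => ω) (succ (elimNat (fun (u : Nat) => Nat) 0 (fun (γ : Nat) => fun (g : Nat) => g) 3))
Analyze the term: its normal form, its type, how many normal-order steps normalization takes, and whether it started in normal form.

normal form:
  1
type:
  Nat
steps to reach normal form (normal order): 11
already normal: no
first redex: a beta-redex


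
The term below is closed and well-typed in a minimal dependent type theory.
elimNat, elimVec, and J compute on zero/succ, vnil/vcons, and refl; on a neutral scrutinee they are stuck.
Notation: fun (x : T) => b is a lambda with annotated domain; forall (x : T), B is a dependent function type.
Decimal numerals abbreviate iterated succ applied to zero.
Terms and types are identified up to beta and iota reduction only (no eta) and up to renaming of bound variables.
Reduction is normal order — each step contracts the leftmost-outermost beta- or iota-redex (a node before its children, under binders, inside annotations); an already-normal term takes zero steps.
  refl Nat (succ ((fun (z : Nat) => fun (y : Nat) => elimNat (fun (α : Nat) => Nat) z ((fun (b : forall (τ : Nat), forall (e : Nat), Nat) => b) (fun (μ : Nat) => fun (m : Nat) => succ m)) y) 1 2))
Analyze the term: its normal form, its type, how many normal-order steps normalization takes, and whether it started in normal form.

resulting normal form:
  refl Nat 4
type:
  Eq Nat 4 4
reduction steps (normal order): 11
started in normal form: no
first contracted redex: a beta-redex


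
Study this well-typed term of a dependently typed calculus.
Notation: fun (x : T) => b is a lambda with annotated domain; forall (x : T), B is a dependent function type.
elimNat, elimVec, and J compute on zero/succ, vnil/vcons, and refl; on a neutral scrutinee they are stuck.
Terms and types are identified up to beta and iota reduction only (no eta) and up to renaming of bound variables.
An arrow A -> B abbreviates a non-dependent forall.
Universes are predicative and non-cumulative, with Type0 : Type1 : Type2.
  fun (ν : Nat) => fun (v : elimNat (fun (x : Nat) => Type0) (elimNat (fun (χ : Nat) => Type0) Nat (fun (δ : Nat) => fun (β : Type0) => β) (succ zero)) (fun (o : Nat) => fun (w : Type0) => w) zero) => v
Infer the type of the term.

the term's type:
  Nat -> Nat -> Nat


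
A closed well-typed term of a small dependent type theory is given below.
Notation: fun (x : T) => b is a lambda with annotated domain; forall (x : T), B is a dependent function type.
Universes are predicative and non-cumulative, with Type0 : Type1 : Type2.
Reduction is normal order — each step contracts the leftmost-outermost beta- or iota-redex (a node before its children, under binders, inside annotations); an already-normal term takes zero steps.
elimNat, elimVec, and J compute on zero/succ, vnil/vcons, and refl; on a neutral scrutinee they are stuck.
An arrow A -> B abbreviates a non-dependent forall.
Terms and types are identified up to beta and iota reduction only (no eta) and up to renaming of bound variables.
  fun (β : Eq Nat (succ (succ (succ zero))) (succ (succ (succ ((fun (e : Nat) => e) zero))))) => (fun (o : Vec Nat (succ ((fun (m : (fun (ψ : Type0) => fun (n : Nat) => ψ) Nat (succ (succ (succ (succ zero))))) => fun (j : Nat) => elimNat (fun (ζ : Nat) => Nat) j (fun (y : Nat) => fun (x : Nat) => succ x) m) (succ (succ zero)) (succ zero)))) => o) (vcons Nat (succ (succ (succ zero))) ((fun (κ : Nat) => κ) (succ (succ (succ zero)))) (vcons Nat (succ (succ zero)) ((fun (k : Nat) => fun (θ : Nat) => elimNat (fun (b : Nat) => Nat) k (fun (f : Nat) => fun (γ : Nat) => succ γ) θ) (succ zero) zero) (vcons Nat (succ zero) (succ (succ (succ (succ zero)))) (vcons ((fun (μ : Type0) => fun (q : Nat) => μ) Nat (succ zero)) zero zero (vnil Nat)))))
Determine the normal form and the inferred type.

normal form:
  fun (β : Eq Nat (succ (succ (succ zero))) (succ (succ (succ zero)))) => vcons Nat (succ (succ (succ zero))) (succ (succ (succ zero))) (vcons Nat (succ (succ zero)) (succ zero) (vcons Nat (succ zero) (succ (succ (succ (succ zero)))) (vcons Nat zero zero (vnil Nat))))
type:
  Eq Nat (succ (succ (succ zero))) (succ (succ (succ zero))) -> Vec Nat (succ (succ (succ (succ zero))))
observation: the first redex contracted is a beta-redex; the normal form is reached in 8 normal-order steps.


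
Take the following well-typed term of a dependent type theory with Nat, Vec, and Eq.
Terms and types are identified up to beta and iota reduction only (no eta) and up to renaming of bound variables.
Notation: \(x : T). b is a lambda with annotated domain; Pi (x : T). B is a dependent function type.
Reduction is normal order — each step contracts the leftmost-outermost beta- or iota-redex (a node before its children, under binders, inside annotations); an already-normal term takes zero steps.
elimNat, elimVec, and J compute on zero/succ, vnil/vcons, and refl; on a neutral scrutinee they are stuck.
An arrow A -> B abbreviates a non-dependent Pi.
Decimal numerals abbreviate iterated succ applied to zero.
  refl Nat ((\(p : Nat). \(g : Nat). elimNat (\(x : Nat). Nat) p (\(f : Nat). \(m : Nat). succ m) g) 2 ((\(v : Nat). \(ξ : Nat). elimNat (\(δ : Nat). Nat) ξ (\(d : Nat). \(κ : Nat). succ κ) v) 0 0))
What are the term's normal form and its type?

reduced normal form:
  refl Nat 2
inferred type:
  Eq Nat 2 2
observation: 6 normal-order steps normalize the term, beginning with a beta-redex.


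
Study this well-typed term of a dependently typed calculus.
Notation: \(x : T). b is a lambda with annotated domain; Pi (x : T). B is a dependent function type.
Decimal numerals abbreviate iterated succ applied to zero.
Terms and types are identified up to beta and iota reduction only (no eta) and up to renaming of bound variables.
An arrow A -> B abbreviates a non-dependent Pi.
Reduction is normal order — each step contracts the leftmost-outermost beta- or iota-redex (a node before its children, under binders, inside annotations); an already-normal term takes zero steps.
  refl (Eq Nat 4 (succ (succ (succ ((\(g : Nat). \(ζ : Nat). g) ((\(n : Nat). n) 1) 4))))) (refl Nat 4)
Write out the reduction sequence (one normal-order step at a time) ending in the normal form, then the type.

reduction (normal order):
  refl (Eq Nat 4 (succ (succ (succ ((\(g : Nat). \(ζ : Nat). g) ((\(n : Nat). n) 1) 4))))) (refl Nat 4)
  ~> refl (Eq Nat 4 (succ (succ (succ ((\(g : Nat). (\(ζ : Nat). ζ) 1) 4))))) (refl Nat 4)
  ~> refl (Eq Nat 4 (succ (succ (succ ((\(g : Nat). g) 1))))) (refl Nat 4)
  ~> refl (Eq Nat 4 4) (refl Nat 4)
type:
  Eq (Eq Nat 4 4) (refl Nat 4) (refl Nat 4)


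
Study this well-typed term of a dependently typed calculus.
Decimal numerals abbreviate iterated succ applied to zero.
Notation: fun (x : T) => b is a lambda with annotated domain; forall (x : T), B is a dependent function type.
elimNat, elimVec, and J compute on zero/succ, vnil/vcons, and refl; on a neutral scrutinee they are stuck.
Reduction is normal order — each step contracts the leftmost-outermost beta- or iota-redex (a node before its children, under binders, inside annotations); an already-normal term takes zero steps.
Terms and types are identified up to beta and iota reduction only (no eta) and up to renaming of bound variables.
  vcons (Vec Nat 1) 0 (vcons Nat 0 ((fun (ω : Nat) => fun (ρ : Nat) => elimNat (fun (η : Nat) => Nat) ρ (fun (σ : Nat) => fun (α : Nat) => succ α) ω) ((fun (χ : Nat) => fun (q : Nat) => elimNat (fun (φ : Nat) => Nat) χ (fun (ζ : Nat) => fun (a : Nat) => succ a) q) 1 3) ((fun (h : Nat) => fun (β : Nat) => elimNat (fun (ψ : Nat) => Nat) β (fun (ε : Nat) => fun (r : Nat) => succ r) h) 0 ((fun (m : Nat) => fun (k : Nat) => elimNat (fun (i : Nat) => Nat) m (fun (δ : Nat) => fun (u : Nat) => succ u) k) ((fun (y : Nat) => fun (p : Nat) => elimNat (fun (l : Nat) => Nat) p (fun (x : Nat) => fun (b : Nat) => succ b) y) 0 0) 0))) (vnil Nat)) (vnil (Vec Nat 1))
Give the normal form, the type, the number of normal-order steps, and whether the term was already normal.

reduced normal form:
  vcons (Vec Nat 1) 0 (vcons Nat 0 4 (vnil Nat)) (vnil (Vec Nat 1))
inferred type:
  Vec (Vec Nat 1) 1
steps to reach normal form (normal order): 36
term was already normal: no
first redex: a beta-redex


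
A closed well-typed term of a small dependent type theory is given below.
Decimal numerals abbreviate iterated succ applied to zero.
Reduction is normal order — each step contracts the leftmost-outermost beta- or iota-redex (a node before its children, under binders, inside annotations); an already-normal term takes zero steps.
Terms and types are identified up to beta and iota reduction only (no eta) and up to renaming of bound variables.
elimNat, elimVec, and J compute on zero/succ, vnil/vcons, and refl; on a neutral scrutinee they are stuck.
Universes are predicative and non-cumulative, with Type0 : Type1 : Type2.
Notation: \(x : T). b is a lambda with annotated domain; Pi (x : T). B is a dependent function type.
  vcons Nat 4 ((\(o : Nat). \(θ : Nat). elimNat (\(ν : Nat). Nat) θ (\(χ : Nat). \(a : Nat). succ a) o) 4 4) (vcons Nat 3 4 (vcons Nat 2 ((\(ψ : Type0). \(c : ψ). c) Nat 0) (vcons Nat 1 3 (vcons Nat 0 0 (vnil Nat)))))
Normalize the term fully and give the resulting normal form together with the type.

reduced normal form:
  vcons Nat 4 8 (vcons Nat 3 4 (vcons Nat 2 0 (vcons Nat 1 3 (vcons Nat 0 0 (vnil Nat)))))
inferred type:
  Vec Nat 5
observation: 17 normal-order steps separate the term from its normal form.


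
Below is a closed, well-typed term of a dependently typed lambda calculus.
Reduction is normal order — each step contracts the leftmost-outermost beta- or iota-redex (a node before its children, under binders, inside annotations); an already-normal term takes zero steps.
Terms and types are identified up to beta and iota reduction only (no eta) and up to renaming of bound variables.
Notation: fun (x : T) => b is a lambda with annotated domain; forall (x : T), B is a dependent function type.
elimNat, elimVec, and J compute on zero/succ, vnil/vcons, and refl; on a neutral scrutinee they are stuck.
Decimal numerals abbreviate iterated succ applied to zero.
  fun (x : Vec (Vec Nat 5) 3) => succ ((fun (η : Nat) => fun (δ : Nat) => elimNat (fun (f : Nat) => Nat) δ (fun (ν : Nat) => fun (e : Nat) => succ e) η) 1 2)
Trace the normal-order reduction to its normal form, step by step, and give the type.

reduction (normal order):
  fun (x : Vec (Vec Nat 5) 3) => succ ((fun (η : Nat) => fun (δ : Nat) => elimNat (fun (f : Nat) => Nat) δ (fun (ν : Nat) => fun (e : Nat) => succ e) η) 1 2)
  ~> fun (x : Vec (Vec Nat 5) 3) => succ ((fun (η : Nat) => elimNat (fun (δ : Nat) => Nat) η (fun (f : Nat) => fun (ν : Nat) => succ ν) 1) 2)
  ~> fun (x : Vec (Vec Nat 5) 3) => succ (elimNat (fun (η : Nat) => Nat) 2 (fun (δ : Nat) => fun (f : Nat) => succ f) 1)
  ~> fun (x : Vec (Vec Nat 5) 3) => succ ((fun (η : Nat) => fun (δ : Nat) => succ δ) 0 (elimNat (fun (f : Nat) => Nat) 2 (fun (ν : Nat) => fun (e : Nat) => succ e) 0))
  ~> fun (x : Vec (Vec Nat 5) 3) => succ ((fun (η : Nat) => succ η) (elimNat (fun (δ : Nat) => Nat) 2 (fun (f : Nat) => fun (ν : Nat) => succ ν) 0))
  ~> fun (x : Vec (Vec Nat 5) 3) => succ (succ (elimNat (fun (η : Nat) => Nat) 2 (fun (δ : Nat) => fun (f : Nat) => succ f) 0))
  ~> fun (x : Vec (Vec Nat 5) 3) => 4
type:
  forall (x : Vec (Vec Nat 5) 3), Nat


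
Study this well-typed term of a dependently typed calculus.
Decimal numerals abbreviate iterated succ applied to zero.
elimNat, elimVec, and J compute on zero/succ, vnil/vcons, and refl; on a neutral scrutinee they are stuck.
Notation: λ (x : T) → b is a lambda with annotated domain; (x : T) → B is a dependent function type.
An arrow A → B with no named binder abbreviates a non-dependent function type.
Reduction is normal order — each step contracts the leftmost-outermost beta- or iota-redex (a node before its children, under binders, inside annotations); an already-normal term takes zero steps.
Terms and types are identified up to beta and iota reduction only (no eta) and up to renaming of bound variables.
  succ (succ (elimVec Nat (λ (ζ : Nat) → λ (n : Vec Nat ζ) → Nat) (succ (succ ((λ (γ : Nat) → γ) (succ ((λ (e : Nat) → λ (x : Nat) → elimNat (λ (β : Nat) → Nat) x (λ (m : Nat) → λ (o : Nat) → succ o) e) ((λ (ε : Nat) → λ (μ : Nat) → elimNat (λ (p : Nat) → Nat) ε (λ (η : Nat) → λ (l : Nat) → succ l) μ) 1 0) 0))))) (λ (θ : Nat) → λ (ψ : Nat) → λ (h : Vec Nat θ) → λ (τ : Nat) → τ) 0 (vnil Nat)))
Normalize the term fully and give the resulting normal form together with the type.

reduced normal form:
  6
the term's type:
  Nat
observation: contracting an elimVec iota-redex first, the term normalizes in 11 steps.


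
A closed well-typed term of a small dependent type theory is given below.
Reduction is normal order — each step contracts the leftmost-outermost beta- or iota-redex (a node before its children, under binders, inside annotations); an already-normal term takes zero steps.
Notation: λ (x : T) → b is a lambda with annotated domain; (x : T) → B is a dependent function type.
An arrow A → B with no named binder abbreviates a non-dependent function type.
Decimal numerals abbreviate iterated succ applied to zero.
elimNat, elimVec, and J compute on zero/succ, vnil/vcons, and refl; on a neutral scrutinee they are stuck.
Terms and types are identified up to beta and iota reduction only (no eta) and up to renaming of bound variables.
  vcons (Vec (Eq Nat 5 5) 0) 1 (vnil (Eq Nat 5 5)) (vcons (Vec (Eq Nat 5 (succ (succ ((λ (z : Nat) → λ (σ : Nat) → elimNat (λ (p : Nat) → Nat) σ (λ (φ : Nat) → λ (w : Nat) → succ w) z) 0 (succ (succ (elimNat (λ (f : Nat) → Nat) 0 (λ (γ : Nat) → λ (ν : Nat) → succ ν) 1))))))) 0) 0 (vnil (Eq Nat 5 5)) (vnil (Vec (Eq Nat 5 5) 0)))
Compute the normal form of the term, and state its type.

normal form:
  vcons (Vec (Eq Nat 5 5) 0) 1 (vnil (Eq Nat 5 5)) (vcons (Vec (Eq Nat 5 5) 0) 0 (vnil (Eq Nat 5 5)) (vnil (Vec (Eq Nat 5 5) 0)))
the term's type:
  Vec (Vec (Eq Nat 5 5) 0) 2
observation: reduction starts at a beta-redex, and 7 normal-order steps reach the normal form.


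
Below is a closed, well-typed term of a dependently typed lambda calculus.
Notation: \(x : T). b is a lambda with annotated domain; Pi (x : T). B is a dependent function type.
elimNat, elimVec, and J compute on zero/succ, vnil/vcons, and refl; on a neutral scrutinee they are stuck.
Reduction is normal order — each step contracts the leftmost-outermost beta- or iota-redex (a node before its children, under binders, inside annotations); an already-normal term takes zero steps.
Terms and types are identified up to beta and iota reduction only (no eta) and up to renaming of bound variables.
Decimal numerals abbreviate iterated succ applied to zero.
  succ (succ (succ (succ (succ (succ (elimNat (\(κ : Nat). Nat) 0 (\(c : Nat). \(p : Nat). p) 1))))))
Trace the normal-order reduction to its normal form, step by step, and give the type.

normal-order reduction sequence:
  succ (succ (succ (succ (succ (succ (elimNat (\(κ : Nat). Nat) 0 (\(c : Nat). \(p : Nat). p) 1))))))
  ~> succ (succ (succ (succ (succ (succ ((\(κ : Nat). \(c : Nat). c) 0 (elimNat (\(p : Nat). Nat) 0 (\(t : Nat). \(f : Nat). f) 0)))))))
  ~> succ (succ (succ (succ (succ (succ ((\(κ : Nat). κ) (elimNat (\(c : Nat). Nat) 0 (\(p : Nat). \(t : Nat). t) 0)))))))
  ~> succ (succ (succ (succ (succ (succ (elimNat (\(κ : Nat). Nat) 0 (\(c : Nat). \(p : Nat). p) 0))))))
  ~> 6
the term's type:
  Nat


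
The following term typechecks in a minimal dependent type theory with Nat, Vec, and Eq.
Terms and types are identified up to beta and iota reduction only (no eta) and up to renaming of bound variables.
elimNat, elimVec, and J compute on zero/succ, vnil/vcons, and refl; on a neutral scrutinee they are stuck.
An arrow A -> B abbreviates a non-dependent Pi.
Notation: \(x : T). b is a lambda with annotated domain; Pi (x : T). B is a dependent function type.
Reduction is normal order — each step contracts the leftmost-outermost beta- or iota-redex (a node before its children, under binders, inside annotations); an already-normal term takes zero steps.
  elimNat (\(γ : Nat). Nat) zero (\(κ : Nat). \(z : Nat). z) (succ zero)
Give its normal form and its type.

reduced normal form:
  zero
type:
  Nat
observation: reduction starts at an elimNat iota-redex, and 4 normal-order steps reach the normal form.


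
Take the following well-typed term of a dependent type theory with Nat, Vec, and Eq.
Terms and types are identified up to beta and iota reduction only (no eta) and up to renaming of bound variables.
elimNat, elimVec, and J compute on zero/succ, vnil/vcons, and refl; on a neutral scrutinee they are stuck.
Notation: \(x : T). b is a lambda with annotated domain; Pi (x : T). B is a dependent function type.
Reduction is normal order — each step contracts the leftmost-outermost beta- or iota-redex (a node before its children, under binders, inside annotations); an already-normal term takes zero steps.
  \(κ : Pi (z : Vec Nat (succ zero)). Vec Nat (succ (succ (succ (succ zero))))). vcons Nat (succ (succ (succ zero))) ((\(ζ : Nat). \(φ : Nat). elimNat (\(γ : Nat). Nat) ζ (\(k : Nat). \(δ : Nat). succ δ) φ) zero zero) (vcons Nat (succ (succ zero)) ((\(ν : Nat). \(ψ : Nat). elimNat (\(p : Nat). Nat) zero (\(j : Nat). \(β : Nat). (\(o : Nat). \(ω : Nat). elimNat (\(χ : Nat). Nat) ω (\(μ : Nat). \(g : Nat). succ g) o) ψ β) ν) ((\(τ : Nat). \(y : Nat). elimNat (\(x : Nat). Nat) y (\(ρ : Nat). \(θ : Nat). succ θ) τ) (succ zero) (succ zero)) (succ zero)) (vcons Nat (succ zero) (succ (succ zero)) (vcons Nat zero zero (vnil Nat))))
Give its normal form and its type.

reduced normal form:
  \(κ : Pi (z : Vec Nat (succ zero)). Vec Nat (succ (succ (succ (succ zero))))). vcons Nat (succ (succ (succ zero))) zero (vcons Nat (succ (succ zero)) (succ (succ zero)) (vcons Nat (succ zero) (succ (succ zero)) (vcons Nat zero zero (vnil Nat))))
type:
  Pi (κ : Pi (z : Vec Nat (succ zero)). Vec Nat (succ (succ (succ (succ zero))))). Vec Nat (succ (succ (succ (succ zero))))


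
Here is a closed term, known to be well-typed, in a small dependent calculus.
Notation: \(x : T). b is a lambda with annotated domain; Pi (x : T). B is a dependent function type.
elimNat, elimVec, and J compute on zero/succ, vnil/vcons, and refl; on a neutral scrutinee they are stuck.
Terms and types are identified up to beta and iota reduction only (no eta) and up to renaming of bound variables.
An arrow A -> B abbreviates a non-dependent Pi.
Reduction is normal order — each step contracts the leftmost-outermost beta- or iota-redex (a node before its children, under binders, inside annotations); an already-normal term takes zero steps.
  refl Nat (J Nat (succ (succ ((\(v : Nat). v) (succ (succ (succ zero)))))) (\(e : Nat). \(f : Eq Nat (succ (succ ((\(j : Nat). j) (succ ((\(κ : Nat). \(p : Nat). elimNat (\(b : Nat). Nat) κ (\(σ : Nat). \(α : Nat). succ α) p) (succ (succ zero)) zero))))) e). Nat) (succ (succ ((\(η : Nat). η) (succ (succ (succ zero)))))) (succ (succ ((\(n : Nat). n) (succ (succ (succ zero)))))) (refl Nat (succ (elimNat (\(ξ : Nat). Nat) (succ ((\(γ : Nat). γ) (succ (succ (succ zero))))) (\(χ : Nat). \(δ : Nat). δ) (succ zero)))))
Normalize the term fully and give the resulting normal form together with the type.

resulting normal form:
  refl Nat (succ (succ (succ (succ (succ zero)))))
inferred type:
  Eq Nat (succ (succ (succ (succ (succ zero))))) (succ (succ (succ (succ (succ zero)))))


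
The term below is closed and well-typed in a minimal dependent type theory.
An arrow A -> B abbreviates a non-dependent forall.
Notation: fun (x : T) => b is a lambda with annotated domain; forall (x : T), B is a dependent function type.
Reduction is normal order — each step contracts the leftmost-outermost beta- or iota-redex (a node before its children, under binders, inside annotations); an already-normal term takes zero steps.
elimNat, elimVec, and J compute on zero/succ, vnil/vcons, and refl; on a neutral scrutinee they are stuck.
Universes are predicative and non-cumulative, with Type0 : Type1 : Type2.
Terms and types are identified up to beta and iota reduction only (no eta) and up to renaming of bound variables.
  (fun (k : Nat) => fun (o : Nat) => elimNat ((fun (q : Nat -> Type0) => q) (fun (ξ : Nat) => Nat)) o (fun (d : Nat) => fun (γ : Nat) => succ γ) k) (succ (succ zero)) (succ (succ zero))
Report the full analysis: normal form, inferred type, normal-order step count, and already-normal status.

resulting normal form:
  succ (succ (succ (succ zero)))
inferred type:
  Nat
steps to reach normal form (normal order): 9
already normal: no
first redex: a beta-redex


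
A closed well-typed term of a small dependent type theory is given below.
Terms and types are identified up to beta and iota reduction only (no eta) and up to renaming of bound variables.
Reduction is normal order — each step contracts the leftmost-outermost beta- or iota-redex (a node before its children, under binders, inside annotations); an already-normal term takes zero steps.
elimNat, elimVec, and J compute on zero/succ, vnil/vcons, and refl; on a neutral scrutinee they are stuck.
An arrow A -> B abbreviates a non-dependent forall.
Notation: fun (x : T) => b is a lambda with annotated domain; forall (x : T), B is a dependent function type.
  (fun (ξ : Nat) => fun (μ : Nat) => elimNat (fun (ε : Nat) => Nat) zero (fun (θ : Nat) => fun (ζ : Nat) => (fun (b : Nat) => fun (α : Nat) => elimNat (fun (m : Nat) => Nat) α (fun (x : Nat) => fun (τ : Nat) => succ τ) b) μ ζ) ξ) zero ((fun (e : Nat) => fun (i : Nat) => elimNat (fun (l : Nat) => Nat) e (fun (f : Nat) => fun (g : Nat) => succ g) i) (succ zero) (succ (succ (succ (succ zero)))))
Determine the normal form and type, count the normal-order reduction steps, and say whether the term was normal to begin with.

resulting normal form:
  zero
inferred type:
  Nat
reduction steps (normal order): 3
started in normal form: no
first contracted redex: a beta-redex


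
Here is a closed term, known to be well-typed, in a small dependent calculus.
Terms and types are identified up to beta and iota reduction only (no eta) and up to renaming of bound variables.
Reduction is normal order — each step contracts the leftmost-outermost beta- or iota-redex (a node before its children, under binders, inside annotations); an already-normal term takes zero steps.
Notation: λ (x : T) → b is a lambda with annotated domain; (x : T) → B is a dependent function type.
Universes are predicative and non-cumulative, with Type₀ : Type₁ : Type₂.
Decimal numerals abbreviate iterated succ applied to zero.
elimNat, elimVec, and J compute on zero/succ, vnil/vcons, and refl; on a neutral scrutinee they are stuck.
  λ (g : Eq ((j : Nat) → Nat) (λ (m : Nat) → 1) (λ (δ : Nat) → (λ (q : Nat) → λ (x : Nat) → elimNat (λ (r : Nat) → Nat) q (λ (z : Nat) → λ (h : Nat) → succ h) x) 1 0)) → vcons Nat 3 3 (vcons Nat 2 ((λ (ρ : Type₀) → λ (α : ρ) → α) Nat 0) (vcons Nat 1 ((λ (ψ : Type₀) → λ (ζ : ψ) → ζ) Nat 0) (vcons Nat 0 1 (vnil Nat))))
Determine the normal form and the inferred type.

reduced normal form:
  λ (g : Eq ((j : Nat) → Nat) (λ (m : Nat) → 1) (λ (δ : Nat) → 1)) → vcons Nat 3 3 (vcons Nat 2 0 (vcons Nat 1 0 (vcons Nat 0 1 (vnil Nat))))
the term's type:
  (g : Eq ((j : Nat) → Nat) (λ (m : Nat) → 1) (λ (δ : Nat) → 1)) → Vec Nat 4
observation: the leftmost-outermost redex is a beta-redex, and normalization takes 7 steps.


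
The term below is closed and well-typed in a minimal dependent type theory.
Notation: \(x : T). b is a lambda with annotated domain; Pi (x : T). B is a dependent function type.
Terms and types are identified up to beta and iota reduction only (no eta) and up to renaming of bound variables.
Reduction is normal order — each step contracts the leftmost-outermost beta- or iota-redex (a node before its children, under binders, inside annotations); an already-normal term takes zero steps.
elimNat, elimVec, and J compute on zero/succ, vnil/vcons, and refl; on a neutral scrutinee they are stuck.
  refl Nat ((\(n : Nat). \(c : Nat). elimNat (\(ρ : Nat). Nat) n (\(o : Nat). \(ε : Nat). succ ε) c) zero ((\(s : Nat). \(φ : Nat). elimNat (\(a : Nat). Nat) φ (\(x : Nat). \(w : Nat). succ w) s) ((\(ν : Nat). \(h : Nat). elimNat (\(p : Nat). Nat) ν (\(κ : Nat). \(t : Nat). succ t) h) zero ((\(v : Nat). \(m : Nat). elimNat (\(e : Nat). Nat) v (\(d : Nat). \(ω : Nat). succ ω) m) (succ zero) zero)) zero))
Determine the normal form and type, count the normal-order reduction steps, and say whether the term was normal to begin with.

resulting normal form:
  refl Nat (succ zero)
type:
  Eq Nat (succ zero) (succ zero)
normal-order step count: 21
term was already normal: no
first contracted redex: a beta-redex


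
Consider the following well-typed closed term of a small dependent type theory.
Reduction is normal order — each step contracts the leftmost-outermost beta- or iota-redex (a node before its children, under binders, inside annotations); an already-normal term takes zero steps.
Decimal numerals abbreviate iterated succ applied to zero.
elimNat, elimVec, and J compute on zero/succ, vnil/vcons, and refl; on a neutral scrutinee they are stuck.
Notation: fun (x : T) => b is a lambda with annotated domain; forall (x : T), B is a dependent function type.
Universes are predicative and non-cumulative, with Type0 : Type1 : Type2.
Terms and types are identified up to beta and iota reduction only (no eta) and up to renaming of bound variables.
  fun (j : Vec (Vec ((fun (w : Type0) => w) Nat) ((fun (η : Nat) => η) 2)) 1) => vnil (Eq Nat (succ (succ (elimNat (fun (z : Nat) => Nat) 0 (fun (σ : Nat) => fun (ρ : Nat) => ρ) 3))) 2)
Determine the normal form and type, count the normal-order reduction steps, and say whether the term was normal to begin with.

resulting normal form:
  fun (j : Vec (Vec Nat 2) 1) => vnil (Eq Nat 2 2)
type:
  forall (j : Vec (Vec Nat 2) 1), Vec (Eq Nat 2 2) 0
reduction steps (normal order): 12
started in normal form: no
first contracted redex: a beta-redex


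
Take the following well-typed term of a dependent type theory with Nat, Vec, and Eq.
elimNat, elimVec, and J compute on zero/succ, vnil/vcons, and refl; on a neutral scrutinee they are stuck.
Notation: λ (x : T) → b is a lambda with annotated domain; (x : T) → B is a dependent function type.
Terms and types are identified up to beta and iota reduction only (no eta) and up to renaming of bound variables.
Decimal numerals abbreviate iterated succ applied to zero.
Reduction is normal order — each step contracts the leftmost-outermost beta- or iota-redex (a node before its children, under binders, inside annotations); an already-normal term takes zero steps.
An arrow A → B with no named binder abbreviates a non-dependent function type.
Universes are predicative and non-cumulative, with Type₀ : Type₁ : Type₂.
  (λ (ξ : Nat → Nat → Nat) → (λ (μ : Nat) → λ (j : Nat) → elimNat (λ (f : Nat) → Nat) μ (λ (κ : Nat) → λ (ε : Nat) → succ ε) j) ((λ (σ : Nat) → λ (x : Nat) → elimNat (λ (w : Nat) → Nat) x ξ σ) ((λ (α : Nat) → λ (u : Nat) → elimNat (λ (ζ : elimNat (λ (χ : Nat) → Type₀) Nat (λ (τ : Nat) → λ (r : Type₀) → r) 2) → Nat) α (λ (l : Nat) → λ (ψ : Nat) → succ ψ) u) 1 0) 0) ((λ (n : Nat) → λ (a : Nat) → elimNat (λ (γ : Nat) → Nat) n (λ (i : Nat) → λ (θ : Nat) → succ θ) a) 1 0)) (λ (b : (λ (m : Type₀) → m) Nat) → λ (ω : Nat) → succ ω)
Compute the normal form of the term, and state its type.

resulting normal form:
  2
inferred type:
  Nat
observation: the first redex contracted is a beta-redex; the normal form is reached in 20 normal-order steps.


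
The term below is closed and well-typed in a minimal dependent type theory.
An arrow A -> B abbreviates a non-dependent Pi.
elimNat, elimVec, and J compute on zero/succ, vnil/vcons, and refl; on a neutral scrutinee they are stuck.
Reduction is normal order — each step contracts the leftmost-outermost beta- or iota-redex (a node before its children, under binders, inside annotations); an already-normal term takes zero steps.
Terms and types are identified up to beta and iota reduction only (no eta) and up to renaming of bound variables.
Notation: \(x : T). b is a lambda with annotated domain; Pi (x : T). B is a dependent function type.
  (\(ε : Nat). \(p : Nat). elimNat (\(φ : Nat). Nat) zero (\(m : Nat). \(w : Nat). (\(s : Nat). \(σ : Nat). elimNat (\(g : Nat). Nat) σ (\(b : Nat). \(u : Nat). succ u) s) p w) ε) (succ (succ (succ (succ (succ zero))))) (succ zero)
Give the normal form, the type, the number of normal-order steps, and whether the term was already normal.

reduced normal form:
  succ (succ (succ (succ (succ zero))))
type:
  Nat
reduction steps (normal order): 48
already normal: no
first redex: a beta-redex


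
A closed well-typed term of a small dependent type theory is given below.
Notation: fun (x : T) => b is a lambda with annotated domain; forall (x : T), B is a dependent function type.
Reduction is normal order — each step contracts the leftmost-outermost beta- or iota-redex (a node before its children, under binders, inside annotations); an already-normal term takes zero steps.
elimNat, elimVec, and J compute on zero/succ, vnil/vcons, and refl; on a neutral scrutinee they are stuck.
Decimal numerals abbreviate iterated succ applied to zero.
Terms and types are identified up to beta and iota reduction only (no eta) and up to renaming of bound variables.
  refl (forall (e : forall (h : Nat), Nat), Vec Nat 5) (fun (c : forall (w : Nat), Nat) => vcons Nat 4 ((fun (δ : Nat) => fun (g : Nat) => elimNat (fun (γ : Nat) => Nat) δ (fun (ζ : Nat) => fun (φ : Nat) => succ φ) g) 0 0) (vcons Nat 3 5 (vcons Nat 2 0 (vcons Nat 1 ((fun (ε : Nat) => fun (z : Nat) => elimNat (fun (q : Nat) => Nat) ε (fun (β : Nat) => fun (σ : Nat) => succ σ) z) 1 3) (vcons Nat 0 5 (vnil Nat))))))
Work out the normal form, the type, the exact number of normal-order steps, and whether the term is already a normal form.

resulting normal form:
  refl (forall (e : forall (h : Nat), Nat), Vec Nat 5) (fun (c : forall (w : Nat), Nat) => vcons Nat 4 0 (vcons Nat 3 5 (vcons Nat 2 0 (vcons Nat 1 4 (vcons Nat 0 5 (vnil Nat))))))
inferred type:
  Eq (forall (e : forall (h : Nat), Nat), Vec Nat 5) (fun (c : forall (w : Nat), Nat) => vcons Nat 4 0 (vcons Nat 3 5 (vcons Nat 2 0 (vcons Nat 1 4 (vcons Nat 0 5 (vnil Nat)))))) (fun (δ : forall (g : Nat), Nat) => vcons Nat 4 0 (vcons Nat 3 5 (vcons Nat 2 0 (vcons Nat 1 4 (vcons Nat 0 5 (vnil Nat))))))
reduction steps (normal order): 15
started in normal form: no
first contracted redex: a beta-redex


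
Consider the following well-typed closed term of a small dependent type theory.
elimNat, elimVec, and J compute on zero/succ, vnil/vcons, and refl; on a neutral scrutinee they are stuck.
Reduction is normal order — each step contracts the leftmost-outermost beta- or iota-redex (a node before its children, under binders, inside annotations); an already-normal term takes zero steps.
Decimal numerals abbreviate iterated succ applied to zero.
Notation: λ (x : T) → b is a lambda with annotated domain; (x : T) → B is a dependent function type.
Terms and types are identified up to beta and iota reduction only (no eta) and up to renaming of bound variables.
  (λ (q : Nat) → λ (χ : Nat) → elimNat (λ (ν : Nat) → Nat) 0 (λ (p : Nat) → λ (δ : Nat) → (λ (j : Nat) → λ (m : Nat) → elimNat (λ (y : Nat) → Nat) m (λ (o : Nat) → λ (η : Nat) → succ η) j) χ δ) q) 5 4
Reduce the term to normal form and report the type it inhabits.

resulting normal form:
  20
the term's type:
  Nat
observation: 93 normal-order steps separate the term from its normal form.


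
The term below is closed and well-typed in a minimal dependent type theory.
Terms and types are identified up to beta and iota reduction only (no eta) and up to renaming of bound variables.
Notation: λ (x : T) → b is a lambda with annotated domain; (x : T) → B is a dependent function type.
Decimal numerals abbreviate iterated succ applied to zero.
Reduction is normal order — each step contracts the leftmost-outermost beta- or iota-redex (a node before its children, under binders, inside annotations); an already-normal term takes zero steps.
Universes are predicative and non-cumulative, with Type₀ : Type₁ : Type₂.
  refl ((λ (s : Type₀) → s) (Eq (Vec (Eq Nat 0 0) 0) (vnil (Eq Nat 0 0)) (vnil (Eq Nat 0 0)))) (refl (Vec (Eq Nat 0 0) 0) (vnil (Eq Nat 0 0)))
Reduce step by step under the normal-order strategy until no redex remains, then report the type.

reduction (normal order):
  refl ((λ (s : Type₀) → s) (Eq (Vec (Eq Nat 0 0) 0) (vnil (Eq Nat 0 0)) (vnil (Eq Nat 0 0)))) (refl (Vec (Eq Nat 0 0) 0) (vnil (Eq Nat 0 0)))
  ~> refl (Eq (Vec (Eq Nat 0 0) 0) (vnil (Eq Nat 0 0)) (vnil (Eq Nat 0 0))) (refl (Vec (Eq Nat 0 0) 0) (vnil (Eq Nat 0 0)))
the term's type:
  Eq (Eq (Vec (Eq Nat 0 0) 0) (vnil (Eq Nat 0 0)) (vnil (Eq Nat 0 0))) (refl (Vec (Eq Nat 0 0) 0) (vnil (Eq Nat 0 0))) (refl (Vec (Eq Nat 0 0) 0) (vnil (Eq Nat 0 0)))


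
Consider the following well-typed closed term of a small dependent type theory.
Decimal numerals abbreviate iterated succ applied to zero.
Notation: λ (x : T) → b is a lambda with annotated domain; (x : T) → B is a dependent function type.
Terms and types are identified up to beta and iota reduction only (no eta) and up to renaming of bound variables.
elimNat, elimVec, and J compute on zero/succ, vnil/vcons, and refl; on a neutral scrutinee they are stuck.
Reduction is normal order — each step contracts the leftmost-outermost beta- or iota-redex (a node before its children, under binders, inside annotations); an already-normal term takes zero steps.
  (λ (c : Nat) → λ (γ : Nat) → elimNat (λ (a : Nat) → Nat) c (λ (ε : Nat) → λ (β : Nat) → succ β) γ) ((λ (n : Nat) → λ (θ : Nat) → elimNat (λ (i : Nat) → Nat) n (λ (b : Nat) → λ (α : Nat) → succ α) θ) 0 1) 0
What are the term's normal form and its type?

normal form:
  1
the term's type:
  Nat


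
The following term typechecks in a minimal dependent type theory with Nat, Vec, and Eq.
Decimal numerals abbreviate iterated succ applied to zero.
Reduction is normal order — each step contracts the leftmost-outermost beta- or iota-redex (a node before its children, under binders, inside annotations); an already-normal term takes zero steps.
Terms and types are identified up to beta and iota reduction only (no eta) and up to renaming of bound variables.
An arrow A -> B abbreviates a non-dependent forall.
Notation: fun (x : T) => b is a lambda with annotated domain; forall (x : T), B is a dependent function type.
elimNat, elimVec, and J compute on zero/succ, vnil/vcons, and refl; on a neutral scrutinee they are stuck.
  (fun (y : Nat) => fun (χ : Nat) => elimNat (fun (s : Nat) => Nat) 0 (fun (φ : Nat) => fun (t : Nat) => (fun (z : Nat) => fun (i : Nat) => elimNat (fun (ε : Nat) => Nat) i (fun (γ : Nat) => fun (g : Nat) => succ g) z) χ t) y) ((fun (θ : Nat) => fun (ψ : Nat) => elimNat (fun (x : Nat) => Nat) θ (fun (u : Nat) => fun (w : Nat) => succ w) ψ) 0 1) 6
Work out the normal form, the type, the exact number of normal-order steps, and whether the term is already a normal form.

normal form:
  6
inferred type:
  Nat
normal-order step count: 33
already normal: no
first contracted redex: a beta-redex
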